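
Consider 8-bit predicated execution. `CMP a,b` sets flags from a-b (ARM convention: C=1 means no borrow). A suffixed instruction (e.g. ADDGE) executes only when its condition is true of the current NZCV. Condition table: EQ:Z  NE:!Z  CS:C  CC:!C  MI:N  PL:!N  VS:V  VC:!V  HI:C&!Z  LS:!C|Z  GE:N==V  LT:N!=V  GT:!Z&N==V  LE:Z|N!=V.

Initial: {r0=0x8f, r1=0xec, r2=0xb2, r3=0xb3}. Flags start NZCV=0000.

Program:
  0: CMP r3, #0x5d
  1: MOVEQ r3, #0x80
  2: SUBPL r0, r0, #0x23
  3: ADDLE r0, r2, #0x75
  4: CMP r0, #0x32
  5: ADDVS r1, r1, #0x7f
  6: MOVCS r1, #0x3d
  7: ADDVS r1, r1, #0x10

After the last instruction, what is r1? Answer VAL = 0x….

[0] flags=0011 → (cmp)
[1] flags=0011 EQ?F → skip
[2] flags=0011 PL?T → r0=0x6c
[3] flags=0011 LE?T → r0=0x27
[4] flags=1000 → (cmp)
[5] flags=1000 VS?F → skip
[6] flags=1000 CS?F → skip
[7] flags=1000 VS?F → skip

VAL = 0xec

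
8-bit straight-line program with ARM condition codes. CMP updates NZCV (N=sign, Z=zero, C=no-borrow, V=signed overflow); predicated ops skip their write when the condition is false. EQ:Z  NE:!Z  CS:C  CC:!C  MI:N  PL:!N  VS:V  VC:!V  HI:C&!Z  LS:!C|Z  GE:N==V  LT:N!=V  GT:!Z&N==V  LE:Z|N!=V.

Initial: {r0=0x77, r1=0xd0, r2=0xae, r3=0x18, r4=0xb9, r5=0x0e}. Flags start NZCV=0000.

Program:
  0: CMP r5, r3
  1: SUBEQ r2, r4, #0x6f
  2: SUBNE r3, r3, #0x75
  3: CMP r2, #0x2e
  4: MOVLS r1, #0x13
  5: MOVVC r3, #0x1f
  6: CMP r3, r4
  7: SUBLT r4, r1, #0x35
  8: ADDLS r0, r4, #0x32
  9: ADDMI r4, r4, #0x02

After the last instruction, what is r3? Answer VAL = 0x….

VAL = 0x1f

[0] flags=1000 → (cmp)
[1] flags=1000 EQ?F → skip
[2] flags=1000 NE?T → r3=0xa3
[3] flags=1010 → (cmp)
[4] flags=1010 LS?F → skip
[5] flags=1010 VC?T → r3=0x1f
[6] flags=0000 → (cmp)
[7] flags=0000 LT?F → skip
[8] flags=0000 LS?T → r0=0xeb
[9] flags=0000 MI?F → skip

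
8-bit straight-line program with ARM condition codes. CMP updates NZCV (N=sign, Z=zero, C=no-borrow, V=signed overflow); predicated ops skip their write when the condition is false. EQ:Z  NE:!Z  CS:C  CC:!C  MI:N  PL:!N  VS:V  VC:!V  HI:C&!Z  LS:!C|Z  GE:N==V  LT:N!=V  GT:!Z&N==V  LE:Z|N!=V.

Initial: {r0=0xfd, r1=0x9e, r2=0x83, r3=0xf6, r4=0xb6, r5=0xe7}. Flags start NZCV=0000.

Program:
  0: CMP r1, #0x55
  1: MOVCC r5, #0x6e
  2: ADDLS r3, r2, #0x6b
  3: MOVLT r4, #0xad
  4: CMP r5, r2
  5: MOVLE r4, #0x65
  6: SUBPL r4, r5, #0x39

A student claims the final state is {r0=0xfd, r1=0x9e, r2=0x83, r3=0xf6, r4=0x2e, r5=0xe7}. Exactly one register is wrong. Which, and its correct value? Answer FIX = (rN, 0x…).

FIX = (r4, 0xae)

[0] flags=0011 → (cmp)
[1] flags=0011 CC?F → skip
[2] flags=0011 LS?F → skip
[3] flags=0011 LT?T → r4=0xad
[4] flags=0010 → (cmp)
[5] flags=0010 LE?F → skip
[6] flags=0010 PL?T → r4=0xae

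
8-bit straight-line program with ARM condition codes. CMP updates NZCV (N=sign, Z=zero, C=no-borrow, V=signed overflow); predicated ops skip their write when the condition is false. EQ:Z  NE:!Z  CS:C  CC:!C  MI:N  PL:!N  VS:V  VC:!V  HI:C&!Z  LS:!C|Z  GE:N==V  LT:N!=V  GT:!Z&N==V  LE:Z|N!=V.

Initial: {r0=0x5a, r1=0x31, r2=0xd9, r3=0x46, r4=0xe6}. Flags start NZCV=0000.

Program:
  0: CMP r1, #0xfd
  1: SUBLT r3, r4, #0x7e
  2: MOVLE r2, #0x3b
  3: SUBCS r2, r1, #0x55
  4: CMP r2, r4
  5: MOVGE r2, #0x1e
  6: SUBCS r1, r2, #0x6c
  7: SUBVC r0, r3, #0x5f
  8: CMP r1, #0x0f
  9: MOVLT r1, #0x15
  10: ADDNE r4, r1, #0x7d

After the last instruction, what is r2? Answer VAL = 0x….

VAL = 0xd9

[0] flags=0000 → (cmp)
[1] flags=0000 LT?F → skip
[2] flags=0000 LE?F → skip
[3] flags=0000 CS?F → skip
[4] flags=1000 → (cmp)
[5] flags=1000 GE?F → skip
[6] flags=1000 CS?F → skip
[7] flags=1000 VC?T → r0=0xe7
[8] flags=0010 → (cmp)
[9] flags=0010 LT?F → skip
[10] flags=0010 NE?T → r4=0xae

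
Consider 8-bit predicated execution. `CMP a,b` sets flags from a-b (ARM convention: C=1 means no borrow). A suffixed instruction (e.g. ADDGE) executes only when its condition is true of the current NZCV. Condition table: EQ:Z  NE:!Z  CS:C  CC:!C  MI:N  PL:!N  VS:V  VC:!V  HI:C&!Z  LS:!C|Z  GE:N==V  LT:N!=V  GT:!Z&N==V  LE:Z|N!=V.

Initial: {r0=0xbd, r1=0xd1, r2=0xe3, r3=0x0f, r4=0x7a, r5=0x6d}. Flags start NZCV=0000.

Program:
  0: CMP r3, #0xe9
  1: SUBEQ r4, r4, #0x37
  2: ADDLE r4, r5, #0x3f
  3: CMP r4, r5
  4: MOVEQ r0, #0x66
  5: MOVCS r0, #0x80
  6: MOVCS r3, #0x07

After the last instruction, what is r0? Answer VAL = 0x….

0: ✓ CMP  NZCV=0000
1: · SUBEQ
2: · ADDLE
3: ✓ CMP  NZCV=0010
4: · MOVEQ
5: ✓ MOVCS  r0←0x80
6: ✓ MOVCS  r3←0x07

VAL = 0x80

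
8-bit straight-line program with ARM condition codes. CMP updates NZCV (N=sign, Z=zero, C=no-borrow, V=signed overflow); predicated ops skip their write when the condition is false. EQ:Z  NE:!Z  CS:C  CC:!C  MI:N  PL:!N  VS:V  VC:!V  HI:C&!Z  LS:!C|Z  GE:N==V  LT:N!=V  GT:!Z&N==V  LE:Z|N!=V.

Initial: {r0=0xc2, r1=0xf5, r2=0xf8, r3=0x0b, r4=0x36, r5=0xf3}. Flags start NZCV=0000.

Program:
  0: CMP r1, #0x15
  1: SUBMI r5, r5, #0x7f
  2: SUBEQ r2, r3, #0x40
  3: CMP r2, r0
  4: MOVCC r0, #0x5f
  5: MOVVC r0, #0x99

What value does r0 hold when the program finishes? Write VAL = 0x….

VAL = 0x99

0: ✓ CMP  NZCV=1010
1: ✓ SUBMI  r5←0x74
2: · SUBEQ
3: ✓ CMP  NZCV=0010
4: · MOVCC
5: ✓ MOVVC  r0←0x99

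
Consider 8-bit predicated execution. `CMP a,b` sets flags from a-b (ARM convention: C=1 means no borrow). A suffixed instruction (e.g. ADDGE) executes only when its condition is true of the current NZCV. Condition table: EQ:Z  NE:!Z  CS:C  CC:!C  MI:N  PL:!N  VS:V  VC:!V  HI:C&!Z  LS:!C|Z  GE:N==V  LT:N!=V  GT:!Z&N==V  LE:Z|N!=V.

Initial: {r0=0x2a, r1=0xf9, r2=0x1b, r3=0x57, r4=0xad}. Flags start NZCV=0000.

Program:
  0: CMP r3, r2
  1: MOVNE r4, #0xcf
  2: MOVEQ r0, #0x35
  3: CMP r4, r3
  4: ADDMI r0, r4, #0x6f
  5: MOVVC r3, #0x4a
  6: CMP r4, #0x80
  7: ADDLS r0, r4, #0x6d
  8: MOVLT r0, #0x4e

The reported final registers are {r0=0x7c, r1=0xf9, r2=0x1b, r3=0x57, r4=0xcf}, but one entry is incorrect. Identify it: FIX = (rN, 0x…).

0: ✓ CMP  NZCV=0010
1: ✓ MOVNE  r4←0xcf
2: · MOVEQ
3: ✓ CMP  NZCV=0011
4: · ADDMI
5: · MOVVC
6: ✓ CMP  NZCV=0010
7: · ADDLS
8: · MOVLT

FIX = (r0, 0x2a)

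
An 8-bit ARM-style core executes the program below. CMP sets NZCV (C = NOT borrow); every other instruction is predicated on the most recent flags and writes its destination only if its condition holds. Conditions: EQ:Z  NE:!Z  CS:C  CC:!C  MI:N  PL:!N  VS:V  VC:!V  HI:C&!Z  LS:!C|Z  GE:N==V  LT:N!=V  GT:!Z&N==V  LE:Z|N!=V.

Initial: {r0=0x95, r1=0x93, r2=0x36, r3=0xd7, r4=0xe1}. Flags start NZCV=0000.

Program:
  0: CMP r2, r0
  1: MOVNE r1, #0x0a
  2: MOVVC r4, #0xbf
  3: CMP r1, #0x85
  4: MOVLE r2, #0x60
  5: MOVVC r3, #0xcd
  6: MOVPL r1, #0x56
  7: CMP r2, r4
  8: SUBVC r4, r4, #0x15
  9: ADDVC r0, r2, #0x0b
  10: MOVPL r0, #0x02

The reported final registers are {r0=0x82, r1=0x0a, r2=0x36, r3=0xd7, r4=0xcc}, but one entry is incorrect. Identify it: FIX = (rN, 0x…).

[0] flags=1001 → (cmp)
[1] flags=1001 NE?T → r1=0x0a
[2] flags=1001 VC?F → skip
[3] flags=1001 → (cmp)
[4] flags=1001 LE?F → skip
[5] flags=1001 VC?F → skip
[6] flags=1001 PL?F → skip
[7] flags=0000 → (cmp)
[8] flags=0000 VC?T → r4=0xcc
[9] flags=0000 VC?T → r0=0x41
[10] flags=0000 PL?T → r0=0x02

FIX = (r0, 0x02)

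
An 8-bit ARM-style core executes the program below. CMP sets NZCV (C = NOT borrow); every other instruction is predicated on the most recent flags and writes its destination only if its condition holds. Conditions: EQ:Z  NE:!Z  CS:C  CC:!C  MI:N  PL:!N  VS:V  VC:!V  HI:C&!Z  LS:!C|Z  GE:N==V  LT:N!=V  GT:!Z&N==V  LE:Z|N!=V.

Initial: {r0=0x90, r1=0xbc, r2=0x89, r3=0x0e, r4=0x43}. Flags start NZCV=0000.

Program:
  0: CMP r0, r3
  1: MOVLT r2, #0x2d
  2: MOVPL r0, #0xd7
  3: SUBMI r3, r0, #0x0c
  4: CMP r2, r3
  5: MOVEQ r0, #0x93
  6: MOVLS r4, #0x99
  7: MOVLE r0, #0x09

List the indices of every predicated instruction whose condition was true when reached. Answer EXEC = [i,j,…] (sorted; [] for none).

EXEC = [1,3,6]

0: ✓ CMP  NZCV=1010
1: ✓ MOVLT  r2←0x2d
2: · MOVPL
3: ✓ SUBMI  r3←0x84
4: ✓ CMP  NZCV=1001
5: · MOVEQ
6: ✓ MOVLS  r4←0x99
7: · MOVLE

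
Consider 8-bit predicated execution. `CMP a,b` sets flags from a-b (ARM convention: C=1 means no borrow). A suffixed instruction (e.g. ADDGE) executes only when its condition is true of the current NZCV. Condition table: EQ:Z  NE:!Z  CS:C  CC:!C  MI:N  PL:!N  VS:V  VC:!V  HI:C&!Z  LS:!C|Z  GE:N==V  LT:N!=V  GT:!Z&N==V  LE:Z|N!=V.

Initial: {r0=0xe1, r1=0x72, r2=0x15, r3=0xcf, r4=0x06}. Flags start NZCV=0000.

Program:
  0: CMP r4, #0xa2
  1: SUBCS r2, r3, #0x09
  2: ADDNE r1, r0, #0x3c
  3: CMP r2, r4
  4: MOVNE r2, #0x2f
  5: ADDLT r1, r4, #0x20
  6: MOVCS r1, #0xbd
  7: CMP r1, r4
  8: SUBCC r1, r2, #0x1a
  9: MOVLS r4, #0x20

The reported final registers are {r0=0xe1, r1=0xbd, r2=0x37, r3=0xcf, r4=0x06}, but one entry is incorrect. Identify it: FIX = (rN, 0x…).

0: ✓ CMP  NZCV=0000
1: · SUBCS
2: ✓ ADDNE  r1←0x1d
3: ✓ CMP  NZCV=0010
4: ✓ MOVNE  r2←0x2f
5: · ADDLT
6: ✓ MOVCS  r1←0xbd
7: ✓ CMP  NZCV=1010
8: · SUBCC
9: · MOVLS

FIX = (r2, 0x2f)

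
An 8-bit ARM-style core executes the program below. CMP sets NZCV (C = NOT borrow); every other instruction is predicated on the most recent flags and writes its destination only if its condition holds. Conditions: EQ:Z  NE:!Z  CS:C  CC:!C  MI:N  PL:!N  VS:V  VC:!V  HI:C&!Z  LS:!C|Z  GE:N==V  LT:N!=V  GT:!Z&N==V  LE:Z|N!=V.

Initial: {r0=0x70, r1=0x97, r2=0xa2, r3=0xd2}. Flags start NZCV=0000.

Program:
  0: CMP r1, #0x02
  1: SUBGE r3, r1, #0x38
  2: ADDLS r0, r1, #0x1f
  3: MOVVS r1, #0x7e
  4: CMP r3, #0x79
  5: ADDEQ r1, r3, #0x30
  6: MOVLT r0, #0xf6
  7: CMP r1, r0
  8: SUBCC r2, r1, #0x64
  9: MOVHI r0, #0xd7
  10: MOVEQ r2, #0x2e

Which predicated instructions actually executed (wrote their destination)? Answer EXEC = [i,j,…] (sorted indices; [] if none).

EXEC = [6,8]

0: ✓ CMP  NZCV=1010
1: · SUBGE
2: · ADDLS
3: · MOVVS
4: ✓ CMP  NZCV=0011
5: · ADDEQ
6: ✓ MOVLT  r0←0xf6
7: ✓ CMP  NZCV=1000
8: ✓ SUBCC  r2←0x33
9: · MOVHI
10: · MOVEQ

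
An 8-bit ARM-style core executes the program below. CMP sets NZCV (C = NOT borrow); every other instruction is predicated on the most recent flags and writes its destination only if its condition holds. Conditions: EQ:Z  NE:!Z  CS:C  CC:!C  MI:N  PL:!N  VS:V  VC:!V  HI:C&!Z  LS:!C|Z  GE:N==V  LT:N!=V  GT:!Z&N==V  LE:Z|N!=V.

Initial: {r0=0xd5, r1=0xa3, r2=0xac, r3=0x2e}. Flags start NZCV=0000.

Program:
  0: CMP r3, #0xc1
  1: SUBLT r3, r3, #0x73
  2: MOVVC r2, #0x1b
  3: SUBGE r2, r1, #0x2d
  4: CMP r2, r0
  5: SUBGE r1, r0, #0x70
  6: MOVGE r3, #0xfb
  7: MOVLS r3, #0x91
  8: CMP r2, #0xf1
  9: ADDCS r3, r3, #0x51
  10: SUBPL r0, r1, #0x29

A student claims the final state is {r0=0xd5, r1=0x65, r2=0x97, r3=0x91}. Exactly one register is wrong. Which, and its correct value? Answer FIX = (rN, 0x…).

[0] flags=0000 → (cmp)
[1] flags=0000 LT?F → skip
[2] flags=0000 VC?T → r2=0x1b
[3] flags=0000 GE?T → r2=0x76
[4] flags=1001 → (cmp)
[5] flags=1001 GE?T → r1=0x65
[6] flags=1001 GE?T → r3=0xfb
[7] flags=1001 LS?T → r3=0x91
[8] flags=1001 → (cmp)
[9] flags=1001 CS?F → skip
[10] flags=1001 PL?F → skip

FIX = (r2, 0x76)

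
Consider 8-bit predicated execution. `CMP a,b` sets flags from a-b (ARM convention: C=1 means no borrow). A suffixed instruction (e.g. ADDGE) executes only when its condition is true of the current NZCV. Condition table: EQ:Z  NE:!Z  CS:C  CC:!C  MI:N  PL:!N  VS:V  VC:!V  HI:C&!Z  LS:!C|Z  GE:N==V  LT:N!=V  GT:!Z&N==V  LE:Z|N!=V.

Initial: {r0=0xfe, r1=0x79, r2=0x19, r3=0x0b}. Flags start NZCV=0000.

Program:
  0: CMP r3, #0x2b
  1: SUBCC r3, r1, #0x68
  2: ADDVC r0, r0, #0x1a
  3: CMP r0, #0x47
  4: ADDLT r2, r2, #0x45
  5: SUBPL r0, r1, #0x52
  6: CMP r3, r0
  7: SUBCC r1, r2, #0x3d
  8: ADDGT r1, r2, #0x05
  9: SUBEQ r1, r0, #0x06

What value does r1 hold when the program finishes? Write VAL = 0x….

VAL = 0x21

0: ✓ CMP  NZCV=1000
1: ✓ SUBCC  r3←0x11
2: ✓ ADDVC  r0←0x18
3: ✓ CMP  NZCV=1000
4: ✓ ADDLT  r2←0x5e
5: · SUBPL
6: ✓ CMP  NZCV=1000
7: ✓ SUBCC  r1←0x21
8: · ADDGT
9: · SUBEQ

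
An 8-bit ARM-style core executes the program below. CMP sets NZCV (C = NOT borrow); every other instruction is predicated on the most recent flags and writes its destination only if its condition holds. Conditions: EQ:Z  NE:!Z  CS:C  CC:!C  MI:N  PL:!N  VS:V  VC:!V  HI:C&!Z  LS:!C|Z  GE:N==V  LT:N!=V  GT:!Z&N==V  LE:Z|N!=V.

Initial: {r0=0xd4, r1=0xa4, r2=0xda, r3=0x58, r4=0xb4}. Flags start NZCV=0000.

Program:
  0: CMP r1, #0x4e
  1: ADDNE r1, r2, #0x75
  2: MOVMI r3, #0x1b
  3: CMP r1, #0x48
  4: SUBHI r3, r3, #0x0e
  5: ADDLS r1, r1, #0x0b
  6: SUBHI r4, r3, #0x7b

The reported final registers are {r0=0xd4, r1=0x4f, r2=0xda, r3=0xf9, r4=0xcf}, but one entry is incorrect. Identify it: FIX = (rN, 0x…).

0: ✓ CMP  NZCV=0011
1: ✓ ADDNE  r1←0x4f
2: · MOVMI
3: ✓ CMP  NZCV=0010
4: ✓ SUBHI  r3←0x4a
5: · ADDLS
6: ✓ SUBHI  r4←0xcf

FIX = (r3, 0x4a)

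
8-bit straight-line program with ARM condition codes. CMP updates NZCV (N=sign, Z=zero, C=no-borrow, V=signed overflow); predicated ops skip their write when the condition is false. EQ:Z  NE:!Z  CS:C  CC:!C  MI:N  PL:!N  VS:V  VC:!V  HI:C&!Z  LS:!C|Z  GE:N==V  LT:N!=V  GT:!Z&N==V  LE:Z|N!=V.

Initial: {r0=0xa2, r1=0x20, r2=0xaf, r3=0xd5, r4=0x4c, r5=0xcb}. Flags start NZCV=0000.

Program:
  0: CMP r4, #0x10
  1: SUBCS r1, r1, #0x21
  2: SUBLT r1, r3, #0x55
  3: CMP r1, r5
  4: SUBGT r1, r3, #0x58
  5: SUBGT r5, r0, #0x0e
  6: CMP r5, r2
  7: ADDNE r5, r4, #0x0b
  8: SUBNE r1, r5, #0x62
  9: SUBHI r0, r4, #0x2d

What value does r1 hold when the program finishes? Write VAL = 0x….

VAL = 0xf5

[0] flags=0010 → (cmp)
[1] flags=0010 CS?T → r1=0xff
[2] flags=0010 LT?F → skip
[3] flags=0010 → (cmp)
[4] flags=0010 GT?T → r1=0x7d
[5] flags=0010 GT?T → r5=0x94
[6] flags=1000 → (cmp)
[7] flags=1000 NE?T → r5=0x57
[8] flags=1000 NE?T → r1=0xf5
[9] flags=1000 HI?F → skip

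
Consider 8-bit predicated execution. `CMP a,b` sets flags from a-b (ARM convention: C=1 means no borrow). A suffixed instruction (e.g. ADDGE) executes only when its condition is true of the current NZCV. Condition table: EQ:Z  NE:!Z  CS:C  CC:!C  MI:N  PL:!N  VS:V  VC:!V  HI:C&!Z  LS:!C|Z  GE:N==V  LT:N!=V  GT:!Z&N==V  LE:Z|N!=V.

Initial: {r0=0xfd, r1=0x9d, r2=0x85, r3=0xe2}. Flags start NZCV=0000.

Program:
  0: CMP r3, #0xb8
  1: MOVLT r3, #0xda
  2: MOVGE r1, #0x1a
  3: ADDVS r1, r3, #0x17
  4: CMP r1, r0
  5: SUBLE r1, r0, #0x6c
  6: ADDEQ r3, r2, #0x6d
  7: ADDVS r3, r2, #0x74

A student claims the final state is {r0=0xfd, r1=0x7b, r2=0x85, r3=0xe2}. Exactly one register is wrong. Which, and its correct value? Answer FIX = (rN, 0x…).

0: ✓ CMP  NZCV=0010
1: · MOVLT
2: ✓ MOVGE  r1←0x1a
3: · ADDVS
4: ✓ CMP  NZCV=0000
5: · SUBLE
6: · ADDEQ
7: · ADDVS

FIX = (r1, 0x1a)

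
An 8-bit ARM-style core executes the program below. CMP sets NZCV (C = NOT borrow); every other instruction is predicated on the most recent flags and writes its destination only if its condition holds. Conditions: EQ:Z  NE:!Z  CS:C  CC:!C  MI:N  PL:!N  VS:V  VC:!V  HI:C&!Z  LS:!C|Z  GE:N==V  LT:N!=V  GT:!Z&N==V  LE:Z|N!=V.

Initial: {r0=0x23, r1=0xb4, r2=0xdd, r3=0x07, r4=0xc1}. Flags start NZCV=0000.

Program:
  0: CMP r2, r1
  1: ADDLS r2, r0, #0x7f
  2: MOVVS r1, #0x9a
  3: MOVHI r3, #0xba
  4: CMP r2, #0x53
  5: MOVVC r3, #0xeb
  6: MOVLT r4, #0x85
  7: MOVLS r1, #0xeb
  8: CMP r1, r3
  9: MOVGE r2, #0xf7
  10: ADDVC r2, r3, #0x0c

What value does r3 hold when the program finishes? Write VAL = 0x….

VAL = 0xeb

[0] flags=0010 → (cmp)
[1] flags=0010 LS?F → skip
[2] flags=0010 VS?F → skip
[3] flags=0010 HI?T → r3=0xba
[4] flags=1010 → (cmp)
[5] flags=1010 VC?T → r3=0xeb
[6] flags=1010 LT?T → r4=0x85
[7] flags=1010 LS?F → skip
[8] flags=1000 → (cmp)
[9] flags=1000 GE?F → skip
[10] flags=1000 VC?T → r2=0xf7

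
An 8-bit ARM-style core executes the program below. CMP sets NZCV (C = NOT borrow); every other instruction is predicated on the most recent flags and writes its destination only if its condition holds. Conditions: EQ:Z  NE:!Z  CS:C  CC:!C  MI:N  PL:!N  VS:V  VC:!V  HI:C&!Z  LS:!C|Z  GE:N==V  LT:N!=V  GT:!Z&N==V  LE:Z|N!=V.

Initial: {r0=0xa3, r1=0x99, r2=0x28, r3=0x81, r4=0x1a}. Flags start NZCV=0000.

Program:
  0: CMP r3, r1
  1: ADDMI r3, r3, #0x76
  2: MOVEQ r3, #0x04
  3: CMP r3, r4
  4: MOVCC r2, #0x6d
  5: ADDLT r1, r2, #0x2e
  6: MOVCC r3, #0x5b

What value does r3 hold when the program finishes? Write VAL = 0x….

VAL = 0xf7

[0] flags=1000 → (cmp)
[1] flags=1000 MI?T → r3=0xf7
[2] flags=1000 EQ?F → skip
[3] flags=1010 → (cmp)
[4] flags=1010 CC?F → skip
[5] flags=1010 LT?T → r1=0x56
[6] flags=1010 CC?F → skip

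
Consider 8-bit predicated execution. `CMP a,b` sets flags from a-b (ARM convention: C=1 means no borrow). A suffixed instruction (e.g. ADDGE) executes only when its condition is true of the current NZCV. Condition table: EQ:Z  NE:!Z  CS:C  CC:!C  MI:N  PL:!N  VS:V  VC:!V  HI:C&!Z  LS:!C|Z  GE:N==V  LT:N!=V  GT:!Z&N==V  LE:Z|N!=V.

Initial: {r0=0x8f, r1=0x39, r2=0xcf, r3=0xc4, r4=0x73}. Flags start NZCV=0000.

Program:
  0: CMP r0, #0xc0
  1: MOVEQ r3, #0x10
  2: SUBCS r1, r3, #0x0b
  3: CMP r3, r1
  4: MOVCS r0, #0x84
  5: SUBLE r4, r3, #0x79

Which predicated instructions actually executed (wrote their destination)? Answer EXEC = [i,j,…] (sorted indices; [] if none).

EXEC = [4,5]

0: ✓ CMP  NZCV=1000
1: · MOVEQ
2: · SUBCS
3: ✓ CMP  NZCV=1010
4: ✓ MOVCS  r0←0x84
5: ✓ SUBLE  r4←0x4b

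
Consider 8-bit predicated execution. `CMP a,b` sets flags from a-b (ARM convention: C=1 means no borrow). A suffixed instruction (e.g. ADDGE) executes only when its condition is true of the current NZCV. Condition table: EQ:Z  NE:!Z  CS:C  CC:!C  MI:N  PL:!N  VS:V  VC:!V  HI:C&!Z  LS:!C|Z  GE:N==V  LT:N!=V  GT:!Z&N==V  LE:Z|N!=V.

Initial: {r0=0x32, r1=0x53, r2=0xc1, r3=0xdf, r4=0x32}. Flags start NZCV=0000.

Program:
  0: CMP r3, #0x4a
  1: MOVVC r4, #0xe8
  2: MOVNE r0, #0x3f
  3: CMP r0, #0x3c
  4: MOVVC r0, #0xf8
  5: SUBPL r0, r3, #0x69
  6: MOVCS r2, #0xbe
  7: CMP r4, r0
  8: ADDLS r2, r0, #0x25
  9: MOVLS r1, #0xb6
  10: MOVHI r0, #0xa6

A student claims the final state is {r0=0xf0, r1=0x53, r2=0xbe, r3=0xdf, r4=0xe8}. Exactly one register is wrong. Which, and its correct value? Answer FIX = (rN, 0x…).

0: ✓ CMP  NZCV=1010
1: ✓ MOVVC  r4←0xe8
2: ✓ MOVNE  r0←0x3f
3: ✓ CMP  NZCV=0010
4: ✓ MOVVC  r0←0xf8
5: ✓ SUBPL  r0←0x76
6: ✓ MOVCS  r2←0xbe
7: ✓ CMP  NZCV=0011
8: · ADDLS
9: · MOVLS
10: ✓ MOVHI  r0←0xa6

FIX = (r0, 0xa6)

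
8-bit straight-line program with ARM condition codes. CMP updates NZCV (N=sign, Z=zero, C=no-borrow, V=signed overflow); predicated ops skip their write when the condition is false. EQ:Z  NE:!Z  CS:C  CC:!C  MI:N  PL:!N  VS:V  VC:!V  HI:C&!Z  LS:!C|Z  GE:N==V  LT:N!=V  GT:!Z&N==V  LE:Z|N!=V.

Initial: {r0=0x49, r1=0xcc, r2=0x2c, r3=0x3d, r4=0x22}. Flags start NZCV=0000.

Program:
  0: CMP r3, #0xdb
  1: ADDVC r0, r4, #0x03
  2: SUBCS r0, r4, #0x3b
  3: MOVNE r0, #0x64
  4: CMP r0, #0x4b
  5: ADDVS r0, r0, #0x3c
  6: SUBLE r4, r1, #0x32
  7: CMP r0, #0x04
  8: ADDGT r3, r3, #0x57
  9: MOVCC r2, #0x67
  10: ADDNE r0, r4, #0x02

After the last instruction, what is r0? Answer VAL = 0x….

0: ✓ CMP  NZCV=0000
1: ✓ ADDVC  r0←0x25
2: · SUBCS
3: ✓ MOVNE  r0←0x64
4: ✓ CMP  NZCV=0010
5: · ADDVS
6: · SUBLE
7: ✓ CMP  NZCV=0010
8: ✓ ADDGT  r3←0x94
9: · MOVCC
10: ✓ ADDNE  r0←0x24

VAL = 0x24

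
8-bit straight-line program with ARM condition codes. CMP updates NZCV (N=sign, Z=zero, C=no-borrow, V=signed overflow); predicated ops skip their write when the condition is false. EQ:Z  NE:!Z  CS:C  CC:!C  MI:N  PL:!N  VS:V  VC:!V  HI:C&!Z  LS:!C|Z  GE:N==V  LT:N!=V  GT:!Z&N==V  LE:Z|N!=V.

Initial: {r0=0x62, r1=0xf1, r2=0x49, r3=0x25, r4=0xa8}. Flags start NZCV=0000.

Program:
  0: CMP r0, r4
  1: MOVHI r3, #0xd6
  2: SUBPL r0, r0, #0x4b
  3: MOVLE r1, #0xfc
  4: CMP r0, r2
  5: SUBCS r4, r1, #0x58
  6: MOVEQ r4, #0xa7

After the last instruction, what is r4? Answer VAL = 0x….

0: ✓ CMP  NZCV=1001
1: · MOVHI
2: · SUBPL
3: · MOVLE
4: ✓ CMP  NZCV=0010
5: ✓ SUBCS  r4←0x99
6: · MOVEQ

VAL = 0x99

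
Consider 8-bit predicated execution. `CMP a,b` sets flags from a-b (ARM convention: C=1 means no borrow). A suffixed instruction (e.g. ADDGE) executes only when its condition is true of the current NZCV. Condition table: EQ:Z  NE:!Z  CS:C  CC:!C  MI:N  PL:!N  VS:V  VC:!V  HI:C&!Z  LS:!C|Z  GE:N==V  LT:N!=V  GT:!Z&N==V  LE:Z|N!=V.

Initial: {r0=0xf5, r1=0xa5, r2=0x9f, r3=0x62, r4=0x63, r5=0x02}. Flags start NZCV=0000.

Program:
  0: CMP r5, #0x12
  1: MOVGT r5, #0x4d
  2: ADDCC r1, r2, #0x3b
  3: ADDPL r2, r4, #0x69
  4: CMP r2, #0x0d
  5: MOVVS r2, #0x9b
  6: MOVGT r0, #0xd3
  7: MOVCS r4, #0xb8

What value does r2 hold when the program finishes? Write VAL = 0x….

0: ✓ CMP  NZCV=1000
1: · MOVGT
2: ✓ ADDCC  r1←0xda
3: · ADDPL
4: ✓ CMP  NZCV=1010
5: · MOVVS
6: · MOVGT
7: ✓ MOVCS  r4←0xb8

VAL = 0x9f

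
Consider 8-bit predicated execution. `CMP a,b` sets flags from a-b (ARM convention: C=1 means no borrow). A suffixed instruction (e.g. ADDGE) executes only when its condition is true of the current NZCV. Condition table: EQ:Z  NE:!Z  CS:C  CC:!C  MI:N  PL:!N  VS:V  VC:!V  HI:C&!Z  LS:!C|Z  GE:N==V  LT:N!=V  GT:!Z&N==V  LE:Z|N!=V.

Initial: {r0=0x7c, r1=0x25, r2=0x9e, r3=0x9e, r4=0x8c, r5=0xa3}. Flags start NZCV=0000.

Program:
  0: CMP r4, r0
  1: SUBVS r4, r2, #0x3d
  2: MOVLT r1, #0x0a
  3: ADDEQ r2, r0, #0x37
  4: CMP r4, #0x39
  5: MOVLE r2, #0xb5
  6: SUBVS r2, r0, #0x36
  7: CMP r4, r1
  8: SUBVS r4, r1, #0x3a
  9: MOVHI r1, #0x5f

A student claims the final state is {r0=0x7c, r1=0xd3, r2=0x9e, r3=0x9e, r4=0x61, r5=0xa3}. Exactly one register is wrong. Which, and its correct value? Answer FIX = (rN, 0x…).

FIX = (r1, 0x5f)

[0] flags=0011 → (cmp)
[1] flags=0011 VS?T → r4=0x61
[2] flags=0011 LT?T → r1=0x0a
[3] flags=0011 EQ?F → skip
[4] flags=0010 → (cmp)
[5] flags=0010 LE?F → skip
[6] flags=0010 VS?F → skip
[7] flags=0010 → (cmp)
[8] flags=0010 VS?F → skip
[9] flags=0010 HI?T → r1=0x5f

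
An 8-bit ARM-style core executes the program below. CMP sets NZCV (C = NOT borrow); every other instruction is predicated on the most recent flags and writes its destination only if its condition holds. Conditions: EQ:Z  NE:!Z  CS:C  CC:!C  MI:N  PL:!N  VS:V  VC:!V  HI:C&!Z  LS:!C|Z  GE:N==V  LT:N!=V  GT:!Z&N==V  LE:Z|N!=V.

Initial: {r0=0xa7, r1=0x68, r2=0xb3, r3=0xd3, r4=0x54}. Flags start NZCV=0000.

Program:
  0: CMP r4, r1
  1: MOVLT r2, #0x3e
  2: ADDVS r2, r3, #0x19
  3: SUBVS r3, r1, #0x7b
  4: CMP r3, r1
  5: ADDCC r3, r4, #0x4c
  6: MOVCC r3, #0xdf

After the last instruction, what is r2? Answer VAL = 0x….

VAL = 0x3e

0: ✓ CMP  NZCV=1000
1: ✓ MOVLT  r2←0x3e
2: · ADDVS
3: · SUBVS
4: ✓ CMP  NZCV=0011
5: · ADDCC
6: · MOVCC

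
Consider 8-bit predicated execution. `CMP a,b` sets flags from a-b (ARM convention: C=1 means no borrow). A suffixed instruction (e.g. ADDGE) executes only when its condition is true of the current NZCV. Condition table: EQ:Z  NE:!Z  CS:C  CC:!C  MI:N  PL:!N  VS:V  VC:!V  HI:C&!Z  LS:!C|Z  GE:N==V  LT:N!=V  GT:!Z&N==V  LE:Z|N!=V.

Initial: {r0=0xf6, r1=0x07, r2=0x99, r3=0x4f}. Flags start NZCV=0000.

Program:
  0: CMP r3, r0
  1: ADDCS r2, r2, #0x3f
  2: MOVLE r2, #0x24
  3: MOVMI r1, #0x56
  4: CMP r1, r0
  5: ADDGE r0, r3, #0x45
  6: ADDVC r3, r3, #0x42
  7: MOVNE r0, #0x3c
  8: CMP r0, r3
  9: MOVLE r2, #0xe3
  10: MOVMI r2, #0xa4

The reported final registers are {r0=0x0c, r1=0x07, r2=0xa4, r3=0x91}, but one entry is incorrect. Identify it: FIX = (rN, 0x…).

FIX = (r0, 0x3c)

[0] flags=0000 → (cmp)
[1] flags=0000 CS?F → skip
[2] flags=0000 LE?F → skip
[3] flags=0000 MI?F → skip
[4] flags=0000 → (cmp)
[5] flags=0000 GE?T → r0=0x94
[6] flags=0000 VC?T → r3=0x91
[7] flags=0000 NE?T → r0=0x3c
[8] flags=1001 → (cmp)
[9] flags=1001 LE?F → skip
[10] flags=1001 MI?T → r2=0xa4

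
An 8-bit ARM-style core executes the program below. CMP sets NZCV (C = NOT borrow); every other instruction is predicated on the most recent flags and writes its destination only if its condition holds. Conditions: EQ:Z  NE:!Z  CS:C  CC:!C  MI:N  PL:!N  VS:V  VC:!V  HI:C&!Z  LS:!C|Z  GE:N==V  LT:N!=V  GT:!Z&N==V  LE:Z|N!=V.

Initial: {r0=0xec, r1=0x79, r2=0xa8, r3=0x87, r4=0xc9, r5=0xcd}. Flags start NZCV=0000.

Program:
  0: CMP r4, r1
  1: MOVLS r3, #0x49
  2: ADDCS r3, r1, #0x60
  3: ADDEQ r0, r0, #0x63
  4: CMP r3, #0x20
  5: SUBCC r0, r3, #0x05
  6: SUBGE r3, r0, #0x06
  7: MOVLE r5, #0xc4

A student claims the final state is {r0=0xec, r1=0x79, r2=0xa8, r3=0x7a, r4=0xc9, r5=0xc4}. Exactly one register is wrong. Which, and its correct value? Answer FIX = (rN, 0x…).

0: ✓ CMP  NZCV=0011
1: · MOVLS
2: ✓ ADDCS  r3←0xd9
3: · ADDEQ
4: ✓ CMP  NZCV=1010
5: · SUBCC
6: · SUBGE
7: ✓ MOVLE  r5←0xc4

FIX = (r3, 0xd9)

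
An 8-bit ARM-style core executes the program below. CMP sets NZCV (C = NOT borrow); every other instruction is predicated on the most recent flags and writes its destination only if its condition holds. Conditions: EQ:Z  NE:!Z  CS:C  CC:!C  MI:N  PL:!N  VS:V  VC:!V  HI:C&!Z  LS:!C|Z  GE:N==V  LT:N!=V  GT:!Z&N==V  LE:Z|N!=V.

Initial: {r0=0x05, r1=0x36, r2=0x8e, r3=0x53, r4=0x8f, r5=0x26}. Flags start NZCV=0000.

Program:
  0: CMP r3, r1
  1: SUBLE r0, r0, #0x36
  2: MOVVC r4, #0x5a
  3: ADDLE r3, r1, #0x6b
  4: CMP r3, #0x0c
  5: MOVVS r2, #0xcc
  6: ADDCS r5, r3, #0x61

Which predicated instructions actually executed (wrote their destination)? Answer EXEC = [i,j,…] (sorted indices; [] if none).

0: ✓ CMP  NZCV=0010
1: · SUBLE
2: ✓ MOVVC  r4←0x5a
3: · ADDLE
4: ✓ CMP  NZCV=0010
5: · MOVVS
6: ✓ ADDCS  r5←0xb4

EXEC = [2,6]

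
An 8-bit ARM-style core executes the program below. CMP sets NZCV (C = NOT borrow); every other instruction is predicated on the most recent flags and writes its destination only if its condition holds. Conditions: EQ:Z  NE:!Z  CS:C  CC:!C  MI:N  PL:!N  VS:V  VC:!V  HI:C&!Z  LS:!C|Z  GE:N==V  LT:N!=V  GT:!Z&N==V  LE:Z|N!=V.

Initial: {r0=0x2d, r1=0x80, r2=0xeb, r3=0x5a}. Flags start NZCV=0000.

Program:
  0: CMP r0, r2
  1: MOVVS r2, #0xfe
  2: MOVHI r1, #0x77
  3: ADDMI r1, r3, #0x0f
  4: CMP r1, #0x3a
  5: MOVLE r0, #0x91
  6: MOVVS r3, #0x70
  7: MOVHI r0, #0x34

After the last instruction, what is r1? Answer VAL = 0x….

0: ✓ CMP  NZCV=0000
1: · MOVVS
2: · MOVHI
3: · ADDMI
4: ✓ CMP  NZCV=0011
5: ✓ MOVLE  r0←0x91
6: ✓ MOVVS  r3←0x70
7: ✓ MOVHI  r0←0x34

VAL = 0x80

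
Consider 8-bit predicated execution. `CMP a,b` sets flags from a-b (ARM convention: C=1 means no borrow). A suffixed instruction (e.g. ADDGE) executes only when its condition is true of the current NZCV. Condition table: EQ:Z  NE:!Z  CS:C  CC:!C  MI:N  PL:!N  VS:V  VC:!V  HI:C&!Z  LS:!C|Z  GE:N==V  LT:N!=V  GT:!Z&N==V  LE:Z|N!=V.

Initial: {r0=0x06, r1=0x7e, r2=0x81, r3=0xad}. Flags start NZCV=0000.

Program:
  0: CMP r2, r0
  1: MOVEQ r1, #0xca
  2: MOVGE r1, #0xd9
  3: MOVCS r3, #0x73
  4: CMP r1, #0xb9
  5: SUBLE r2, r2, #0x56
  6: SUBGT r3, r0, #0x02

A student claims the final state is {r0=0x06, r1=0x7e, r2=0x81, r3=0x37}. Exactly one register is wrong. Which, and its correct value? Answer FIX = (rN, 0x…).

FIX = (r3, 0x04)

[0] flags=0011 → (cmp)
[1] flags=0011 EQ?F → skip
[2] flags=0011 GE?F → skip
[3] flags=0011 CS?T → r3=0x73
[4] flags=1001 → (cmp)
[5] flags=1001 LE?F → skip
[6] flags=1001 GT?T → r3=0x04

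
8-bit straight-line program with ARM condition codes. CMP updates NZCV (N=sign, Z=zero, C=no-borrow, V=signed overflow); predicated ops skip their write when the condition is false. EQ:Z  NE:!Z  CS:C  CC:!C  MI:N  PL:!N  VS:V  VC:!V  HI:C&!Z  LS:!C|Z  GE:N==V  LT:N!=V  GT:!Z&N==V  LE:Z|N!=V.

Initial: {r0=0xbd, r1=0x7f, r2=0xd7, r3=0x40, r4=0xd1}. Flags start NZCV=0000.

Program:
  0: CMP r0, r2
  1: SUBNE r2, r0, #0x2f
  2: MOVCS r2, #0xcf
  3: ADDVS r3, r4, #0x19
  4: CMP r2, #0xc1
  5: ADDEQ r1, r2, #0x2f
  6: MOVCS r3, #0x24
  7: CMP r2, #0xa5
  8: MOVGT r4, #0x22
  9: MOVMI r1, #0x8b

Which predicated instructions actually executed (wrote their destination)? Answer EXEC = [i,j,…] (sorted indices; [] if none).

EXEC = [1,9]

[0] flags=1000 → (cmp)
[1] flags=1000 NE?T → r2=0x8e
[2] flags=1000 CS?F → skip
[3] flags=1000 VS?F → skip
[4] flags=1000 → (cmp)
[5] flags=1000 EQ?F → skip
[6] flags=1000 CS?F → skip
[7] flags=1000 → (cmp)
[8] flags=1000 GT?F → skip
[9] flags=1000 MI?T → r1=0x8b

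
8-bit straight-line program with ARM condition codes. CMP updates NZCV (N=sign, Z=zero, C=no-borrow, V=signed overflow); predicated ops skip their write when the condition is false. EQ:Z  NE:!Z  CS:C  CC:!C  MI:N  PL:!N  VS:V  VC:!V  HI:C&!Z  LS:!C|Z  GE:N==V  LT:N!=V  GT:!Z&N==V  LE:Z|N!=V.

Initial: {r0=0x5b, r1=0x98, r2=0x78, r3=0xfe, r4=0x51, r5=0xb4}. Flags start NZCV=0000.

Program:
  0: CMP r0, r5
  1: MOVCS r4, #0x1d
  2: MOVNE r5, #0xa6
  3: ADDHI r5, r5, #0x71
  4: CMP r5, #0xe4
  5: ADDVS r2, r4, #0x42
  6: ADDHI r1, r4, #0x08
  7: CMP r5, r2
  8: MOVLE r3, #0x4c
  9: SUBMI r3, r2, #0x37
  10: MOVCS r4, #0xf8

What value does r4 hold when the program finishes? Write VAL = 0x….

VAL = 0xf8

0: ✓ CMP  NZCV=1001
1: · MOVCS
2: ✓ MOVNE  r5←0xa6
3: · ADDHI
4: ✓ CMP  NZCV=1000
5: · ADDVS
6: · ADDHI
7: ✓ CMP  NZCV=0011
8: ✓ MOVLE  r3←0x4c
9: · SUBMI
10: ✓ MOVCS  r4←0xf8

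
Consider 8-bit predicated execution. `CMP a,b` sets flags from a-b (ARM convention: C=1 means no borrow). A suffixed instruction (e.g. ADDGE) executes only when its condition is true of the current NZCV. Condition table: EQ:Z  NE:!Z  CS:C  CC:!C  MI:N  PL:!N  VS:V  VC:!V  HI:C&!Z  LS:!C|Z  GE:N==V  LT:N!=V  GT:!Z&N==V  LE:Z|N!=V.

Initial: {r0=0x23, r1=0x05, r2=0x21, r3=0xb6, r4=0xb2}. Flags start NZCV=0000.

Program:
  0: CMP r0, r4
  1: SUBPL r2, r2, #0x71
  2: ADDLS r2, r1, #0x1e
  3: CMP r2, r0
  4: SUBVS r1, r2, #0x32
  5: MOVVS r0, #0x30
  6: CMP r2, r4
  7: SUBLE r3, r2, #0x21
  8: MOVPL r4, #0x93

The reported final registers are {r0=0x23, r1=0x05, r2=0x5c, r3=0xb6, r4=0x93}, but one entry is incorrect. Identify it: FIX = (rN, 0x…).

[0] flags=0000 → (cmp)
[1] flags=0000 PL?T → r2=0xb0
[2] flags=0000 LS?T → r2=0x23
[3] flags=0110 → (cmp)
[4] flags=0110 VS?F → skip
[5] flags=0110 VS?F → skip
[6] flags=0000 → (cmp)
[7] flags=0000 LE?F → skip
[8] flags=0000 PL?T → r4=0x93

FIX = (r2, 0x23)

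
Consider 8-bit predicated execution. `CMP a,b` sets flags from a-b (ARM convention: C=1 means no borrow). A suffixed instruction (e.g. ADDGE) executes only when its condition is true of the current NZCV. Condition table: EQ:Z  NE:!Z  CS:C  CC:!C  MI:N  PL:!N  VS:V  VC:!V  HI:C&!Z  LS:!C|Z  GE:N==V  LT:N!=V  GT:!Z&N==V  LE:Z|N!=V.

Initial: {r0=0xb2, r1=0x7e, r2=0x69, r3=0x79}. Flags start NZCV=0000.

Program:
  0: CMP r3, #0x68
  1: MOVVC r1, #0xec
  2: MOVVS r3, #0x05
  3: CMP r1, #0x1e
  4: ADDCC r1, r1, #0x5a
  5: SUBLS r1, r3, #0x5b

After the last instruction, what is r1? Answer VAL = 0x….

VAL = 0xec

[0] flags=0010 → (cmp)
[1] flags=0010 VC?T → r1=0xec
[2] flags=0010 VS?F → skip
[3] flags=1010 → (cmp)
[4] flags=1010 CC?F → skip
[5] flags=1010 LS?F → skip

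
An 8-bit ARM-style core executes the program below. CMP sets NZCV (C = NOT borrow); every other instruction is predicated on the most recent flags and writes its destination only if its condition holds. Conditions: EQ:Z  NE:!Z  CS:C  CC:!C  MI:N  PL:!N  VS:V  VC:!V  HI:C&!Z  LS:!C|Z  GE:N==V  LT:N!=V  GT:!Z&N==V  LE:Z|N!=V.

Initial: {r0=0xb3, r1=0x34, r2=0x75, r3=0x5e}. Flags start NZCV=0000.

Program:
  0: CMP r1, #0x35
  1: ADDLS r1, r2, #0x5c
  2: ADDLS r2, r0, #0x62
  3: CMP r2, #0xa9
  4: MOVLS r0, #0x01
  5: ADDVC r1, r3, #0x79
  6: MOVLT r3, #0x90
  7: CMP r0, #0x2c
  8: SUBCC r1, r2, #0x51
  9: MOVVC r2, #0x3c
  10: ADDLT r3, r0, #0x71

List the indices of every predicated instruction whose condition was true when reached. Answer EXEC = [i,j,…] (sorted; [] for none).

[0] flags=1000 → (cmp)
[1] flags=1000 LS?T → r1=0xd1
[2] flags=1000 LS?T → r2=0x15
[3] flags=0000 → (cmp)
[4] flags=0000 LS?T → r0=0x01
[5] flags=0000 VC?T → r1=0xd7
[6] flags=0000 LT?F → skip
[7] flags=1000 → (cmp)
[8] flags=1000 CC?T → r1=0xc4
[9] flags=1000 VC?T → r2=0x3c
[10] flags=1000 LT?T → r3=0x72

EXEC = [1,2,4,5,8,9,10]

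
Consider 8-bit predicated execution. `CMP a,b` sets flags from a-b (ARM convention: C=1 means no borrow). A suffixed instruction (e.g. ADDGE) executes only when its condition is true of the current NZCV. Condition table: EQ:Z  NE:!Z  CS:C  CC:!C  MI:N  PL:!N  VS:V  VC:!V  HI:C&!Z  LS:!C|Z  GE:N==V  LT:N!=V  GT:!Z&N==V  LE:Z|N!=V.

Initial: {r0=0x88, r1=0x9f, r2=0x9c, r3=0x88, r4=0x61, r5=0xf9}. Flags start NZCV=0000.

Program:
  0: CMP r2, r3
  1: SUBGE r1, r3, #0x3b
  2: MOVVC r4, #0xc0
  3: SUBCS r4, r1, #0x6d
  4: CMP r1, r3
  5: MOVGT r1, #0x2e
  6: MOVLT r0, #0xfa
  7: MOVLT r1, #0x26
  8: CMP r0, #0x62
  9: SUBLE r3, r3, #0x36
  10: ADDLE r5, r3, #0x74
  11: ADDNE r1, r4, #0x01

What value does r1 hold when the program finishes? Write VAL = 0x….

0: ✓ CMP  NZCV=0010
1: ✓ SUBGE  r1←0x4d
2: ✓ MOVVC  r4←0xc0
3: ✓ SUBCS  r4←0xe0
4: ✓ CMP  NZCV=1001
5: ✓ MOVGT  r1←0x2e
6: · MOVLT
7: · MOVLT
8: ✓ CMP  NZCV=0011
9: ✓ SUBLE  r3←0x52
10: ✓ ADDLE  r5←0xc6
11: ✓ ADDNE  r1←0xe1

VAL = 0xe1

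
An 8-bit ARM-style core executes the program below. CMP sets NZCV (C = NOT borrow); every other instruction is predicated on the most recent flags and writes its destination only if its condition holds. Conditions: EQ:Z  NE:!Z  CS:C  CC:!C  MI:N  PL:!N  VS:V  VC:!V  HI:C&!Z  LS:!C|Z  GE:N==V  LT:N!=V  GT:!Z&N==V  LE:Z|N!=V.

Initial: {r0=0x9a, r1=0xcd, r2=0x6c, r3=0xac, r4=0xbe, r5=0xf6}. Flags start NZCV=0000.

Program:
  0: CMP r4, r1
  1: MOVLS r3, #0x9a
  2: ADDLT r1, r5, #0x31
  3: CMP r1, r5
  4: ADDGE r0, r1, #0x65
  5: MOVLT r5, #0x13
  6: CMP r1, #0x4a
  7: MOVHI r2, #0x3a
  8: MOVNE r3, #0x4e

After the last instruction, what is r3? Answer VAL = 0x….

VAL = 0x4e

[0] flags=1000 → (cmp)
[1] flags=1000 LS?T → r3=0x9a
[2] flags=1000 LT?T → r1=0x27
[3] flags=0000 → (cmp)
[4] flags=0000 GE?T → r0=0x8c
[5] flags=0000 LT?F → skip
[6] flags=1000 → (cmp)
[7] flags=1000 HI?F → skip
[8] flags=1000 NE?T → r3=0x4e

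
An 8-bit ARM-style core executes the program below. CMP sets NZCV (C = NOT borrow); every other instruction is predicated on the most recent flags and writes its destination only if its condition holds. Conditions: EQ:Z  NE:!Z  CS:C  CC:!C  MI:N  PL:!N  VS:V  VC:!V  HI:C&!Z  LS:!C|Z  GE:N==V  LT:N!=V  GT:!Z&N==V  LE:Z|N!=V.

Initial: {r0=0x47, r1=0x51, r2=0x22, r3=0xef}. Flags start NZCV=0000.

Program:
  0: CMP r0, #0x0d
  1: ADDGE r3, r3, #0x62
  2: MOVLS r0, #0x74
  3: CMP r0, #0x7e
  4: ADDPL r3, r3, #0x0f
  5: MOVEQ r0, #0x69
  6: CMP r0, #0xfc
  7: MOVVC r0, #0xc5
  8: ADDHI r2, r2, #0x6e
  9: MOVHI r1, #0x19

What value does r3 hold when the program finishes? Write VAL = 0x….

VAL = 0x51

[0] flags=0010 → (cmp)
[1] flags=0010 GE?T → r3=0x51
[2] flags=0010 LS?F → skip
[3] flags=1000 → (cmp)
[4] flags=1000 PL?F → skip
[5] flags=1000 EQ?F → skip
[6] flags=0000 → (cmp)
[7] flags=0000 VC?T → r0=0xc5
[8] flags=0000 HI?F → skip
[9] flags=0000 HI?F → skip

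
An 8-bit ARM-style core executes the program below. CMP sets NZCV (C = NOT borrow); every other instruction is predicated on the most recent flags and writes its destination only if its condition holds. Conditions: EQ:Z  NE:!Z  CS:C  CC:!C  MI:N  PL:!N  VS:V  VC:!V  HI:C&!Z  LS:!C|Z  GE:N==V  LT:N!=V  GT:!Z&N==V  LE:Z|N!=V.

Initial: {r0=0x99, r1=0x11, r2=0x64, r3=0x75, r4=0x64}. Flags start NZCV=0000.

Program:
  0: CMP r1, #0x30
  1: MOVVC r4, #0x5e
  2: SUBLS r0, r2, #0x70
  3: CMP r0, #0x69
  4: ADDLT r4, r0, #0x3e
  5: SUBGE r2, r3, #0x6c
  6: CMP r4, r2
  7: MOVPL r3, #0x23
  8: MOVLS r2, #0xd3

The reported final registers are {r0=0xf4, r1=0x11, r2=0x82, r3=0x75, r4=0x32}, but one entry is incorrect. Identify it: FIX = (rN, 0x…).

[0] flags=1000 → (cmp)
[1] flags=1000 VC?T → r4=0x5e
[2] flags=1000 LS?T → r0=0xf4
[3] flags=1010 → (cmp)
[4] flags=1010 LT?T → r4=0x32
[5] flags=1010 GE?F → skip
[6] flags=1000 → (cmp)
[7] flags=1000 PL?F → skip
[8] flags=1000 LS?T → r2=0xd3

FIX = (r2, 0xd3)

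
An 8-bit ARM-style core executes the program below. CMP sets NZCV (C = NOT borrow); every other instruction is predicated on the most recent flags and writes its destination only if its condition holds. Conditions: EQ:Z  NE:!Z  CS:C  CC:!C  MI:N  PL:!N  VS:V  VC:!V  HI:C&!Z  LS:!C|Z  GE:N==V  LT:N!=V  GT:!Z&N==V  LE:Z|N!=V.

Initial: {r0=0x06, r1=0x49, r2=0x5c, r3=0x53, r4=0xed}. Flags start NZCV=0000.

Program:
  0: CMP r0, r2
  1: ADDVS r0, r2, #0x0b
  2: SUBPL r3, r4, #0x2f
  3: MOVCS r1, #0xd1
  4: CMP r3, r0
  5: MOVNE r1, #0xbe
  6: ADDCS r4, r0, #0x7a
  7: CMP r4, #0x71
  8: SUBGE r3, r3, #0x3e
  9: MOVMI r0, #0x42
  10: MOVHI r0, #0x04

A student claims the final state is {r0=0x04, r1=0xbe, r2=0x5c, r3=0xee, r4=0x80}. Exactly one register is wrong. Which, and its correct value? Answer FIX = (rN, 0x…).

0: ✓ CMP  NZCV=1000
1: · ADDVS
2: · SUBPL
3: · MOVCS
4: ✓ CMP  NZCV=0010
5: ✓ MOVNE  r1←0xbe
6: ✓ ADDCS  r4←0x80
7: ✓ CMP  NZCV=0011
8: · SUBGE
9: · MOVMI
10: ✓ MOVHI  r0←0x04

FIX = (r3, 0x53)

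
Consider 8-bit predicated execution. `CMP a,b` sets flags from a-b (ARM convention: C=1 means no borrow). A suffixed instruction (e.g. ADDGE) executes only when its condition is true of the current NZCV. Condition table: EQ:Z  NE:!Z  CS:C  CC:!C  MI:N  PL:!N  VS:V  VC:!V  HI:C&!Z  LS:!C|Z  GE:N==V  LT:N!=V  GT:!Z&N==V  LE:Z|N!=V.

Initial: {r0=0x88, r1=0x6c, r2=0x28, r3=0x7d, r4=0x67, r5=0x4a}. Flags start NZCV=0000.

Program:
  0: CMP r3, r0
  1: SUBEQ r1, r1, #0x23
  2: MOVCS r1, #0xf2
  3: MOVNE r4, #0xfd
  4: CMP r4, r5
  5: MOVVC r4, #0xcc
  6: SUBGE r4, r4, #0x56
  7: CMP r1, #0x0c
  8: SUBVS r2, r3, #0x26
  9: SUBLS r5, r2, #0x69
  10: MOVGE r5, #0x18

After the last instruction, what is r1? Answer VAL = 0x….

[0] flags=1001 → (cmp)
[1] flags=1001 EQ?F → skip
[2] flags=1001 CS?F → skip
[3] flags=1001 NE?T → r4=0xfd
[4] flags=1010 → (cmp)
[5] flags=1010 VC?T → r4=0xcc
[6] flags=1010 GE?F → skip
[7] flags=0010 → (cmp)
[8] flags=0010 VS?F → skip
[9] flags=0010 LS?F → skip
[10] flags=0010 GE?T → r5=0x18

VAL = 0x6c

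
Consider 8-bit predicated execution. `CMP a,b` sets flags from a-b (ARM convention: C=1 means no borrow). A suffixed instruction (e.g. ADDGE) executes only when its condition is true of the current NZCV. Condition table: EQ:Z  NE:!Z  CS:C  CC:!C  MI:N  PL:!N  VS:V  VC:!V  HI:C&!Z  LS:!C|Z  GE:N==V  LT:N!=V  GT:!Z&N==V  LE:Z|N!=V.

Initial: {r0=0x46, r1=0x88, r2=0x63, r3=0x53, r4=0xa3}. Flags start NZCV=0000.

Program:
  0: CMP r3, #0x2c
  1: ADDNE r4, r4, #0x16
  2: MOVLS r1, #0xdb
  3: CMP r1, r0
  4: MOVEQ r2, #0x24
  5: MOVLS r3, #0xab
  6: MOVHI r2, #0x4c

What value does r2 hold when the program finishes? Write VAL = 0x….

VAL = 0x4c

0: ✓ CMP  NZCV=0010
1: ✓ ADDNE  r4←0xb9
2: · MOVLS
3: ✓ CMP  NZCV=0011
4: · MOVEQ
5: · MOVLS
6: ✓ MOVHI  r2←0x4c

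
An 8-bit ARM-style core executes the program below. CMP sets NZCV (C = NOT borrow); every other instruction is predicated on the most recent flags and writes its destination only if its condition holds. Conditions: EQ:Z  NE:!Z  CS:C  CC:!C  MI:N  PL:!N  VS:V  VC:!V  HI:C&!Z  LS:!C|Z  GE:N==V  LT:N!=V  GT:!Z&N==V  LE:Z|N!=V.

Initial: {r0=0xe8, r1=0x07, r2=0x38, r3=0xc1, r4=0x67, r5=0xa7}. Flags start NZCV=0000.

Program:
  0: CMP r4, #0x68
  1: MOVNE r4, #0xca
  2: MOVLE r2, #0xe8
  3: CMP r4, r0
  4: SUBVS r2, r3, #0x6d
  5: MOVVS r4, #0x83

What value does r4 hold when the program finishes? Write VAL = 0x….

[0] flags=1000 → (cmp)
[1] flags=1000 NE?T → r4=0xca
[2] flags=1000 LE?T → r2=0xe8
[3] flags=1000 → (cmp)
[4] flags=1000 VS?F → skip
[5] flags=1000 VS?F → skip

VAL = 0xca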